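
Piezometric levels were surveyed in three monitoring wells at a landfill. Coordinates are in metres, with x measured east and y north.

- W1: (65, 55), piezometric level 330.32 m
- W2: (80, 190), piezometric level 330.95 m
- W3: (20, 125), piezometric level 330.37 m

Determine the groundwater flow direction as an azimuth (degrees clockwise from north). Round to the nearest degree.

Taking W1 as reference: W2−W1 = (15, 135, +0.63); W3−W1 = (-45, 70, +0.05).
Determinant of the coordinate differences = 15·70 − (-45)·135 = 7125.
∂h/∂x = [(+0.63)·70 − (+0.05)·135] / 7125 = +0.005242
∂h/∂y = [15·(+0.05) − (-45)·(+0.63)] / 7125 = +0.004084
Flow direction (−∇h) has components (-0.005242 E, -0.004084 N).
Azimuth = atan2(E, N) = atan2(-0.005242, -0.004084) = 232.1° ≈ 232°.

232°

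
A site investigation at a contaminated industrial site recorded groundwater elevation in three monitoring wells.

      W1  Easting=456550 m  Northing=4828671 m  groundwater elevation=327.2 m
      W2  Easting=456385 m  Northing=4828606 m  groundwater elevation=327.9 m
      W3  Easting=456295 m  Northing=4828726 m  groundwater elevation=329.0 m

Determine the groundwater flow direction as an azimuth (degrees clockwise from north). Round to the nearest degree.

Taking W1 as reference: W2−W1 = (-165, -65, +0.7); W3−W1 = (-255, 55, +1.8).
Solve a·Δx + b·Δy = Δh: det = (-165)·55 − (-255)·(-65) = -25650.
∂h/∂x = [(+0.7)·55 − (+1.8)·(-65)] / -25650 = -0.006062
∂h/∂y = [(-165)·(+1.8) − (-255)·(+0.7)] / -25650 = +0.004620
Flow direction (−∇h) has components (+0.006062 E, -0.004620 N).
Azimuth = atan2(E, N) = atan2(+0.006062, -0.004620) = 127.3° ≈ 127°.

127°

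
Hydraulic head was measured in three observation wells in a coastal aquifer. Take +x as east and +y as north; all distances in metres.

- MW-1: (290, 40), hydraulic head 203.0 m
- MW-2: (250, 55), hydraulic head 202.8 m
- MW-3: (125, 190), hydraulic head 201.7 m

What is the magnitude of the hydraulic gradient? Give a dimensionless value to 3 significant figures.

Three-point gradient (reference MW-1): Δ to MW-2 = (-40, 15, -0.2), Δ to MW-3 = (-165, 150, -1.3).
∂h/∂x = +0.002979, ∂h/∂y = -0.005390 (det = -3525).
|∇h| = √(0.002979² + -0.005390²) = 0.006158

0.00616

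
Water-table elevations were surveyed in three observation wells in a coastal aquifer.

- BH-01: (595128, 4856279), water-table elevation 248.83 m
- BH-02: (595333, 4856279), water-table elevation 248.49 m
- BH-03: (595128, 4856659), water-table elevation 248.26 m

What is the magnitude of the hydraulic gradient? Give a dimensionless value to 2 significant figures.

0.0022

∂h/∂x = (248.49 − 248.83) / (595333 − 595128) = -0.001659
∂h/∂y = (248.26 − 248.83) / (4856659 − 4856279) = -0.001500
|∇h| = √(-0.001659² + -0.001500²) = 0.002237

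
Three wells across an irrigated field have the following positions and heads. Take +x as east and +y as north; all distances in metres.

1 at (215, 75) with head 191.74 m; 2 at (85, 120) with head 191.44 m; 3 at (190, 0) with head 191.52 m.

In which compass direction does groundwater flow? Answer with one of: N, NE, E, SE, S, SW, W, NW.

Taking 1 as reference: 2−1 = (-130, 45, -0.30); 3−1 = (-25, -75, -0.22).
Determinant of the coordinate differences = (-130)·(-75) − (-25)·45 = 10875.
∂h/∂x = [(-0.30)·(-75) − (-0.22)·45] / 10875 = +0.002979
∂h/∂y = [(-130)·(-0.22) − (-25)·(-0.30)] / 10875 = +0.001940
Flow = −∇h = (-0.002979 east, -0.001940 north), which points southwest.

SW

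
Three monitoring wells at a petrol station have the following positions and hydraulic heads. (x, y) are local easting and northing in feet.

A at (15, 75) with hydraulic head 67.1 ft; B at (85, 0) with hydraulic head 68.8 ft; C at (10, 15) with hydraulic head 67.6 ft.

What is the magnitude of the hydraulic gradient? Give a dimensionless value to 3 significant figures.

0.0170

Differences from A: to B (Δx, Δy, Δh) = (70, -75, +1.7); to C = (-5, -60, +0.5).
Determinant of the coordinate differences = 70·(-60) − (-5)·(-75) = -4575.
∂h/∂x = [(+1.7)·(-60) − (+0.5)·(-75)] / -4575 = +0.01410
∂h/∂y = [70·(+0.5) − (-5)·(+1.7)] / -4575 = -0.009508
|∇h| = √(0.01410² + -0.009508²) = 0.01701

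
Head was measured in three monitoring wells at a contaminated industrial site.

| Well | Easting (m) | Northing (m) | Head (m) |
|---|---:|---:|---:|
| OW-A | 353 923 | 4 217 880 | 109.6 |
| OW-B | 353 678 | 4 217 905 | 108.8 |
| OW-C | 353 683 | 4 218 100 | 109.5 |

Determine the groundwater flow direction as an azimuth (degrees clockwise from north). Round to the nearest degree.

226°

Three-point gradient (reference OW-A): Δ to OW-B = (-245, 25, -0.8), Δ to OW-C = (-240, 220, -0.1).
∂h/∂x = +0.003622, ∂h/∂y = +0.003497 (det = -47900).
Flow direction (−∇h) has components (-0.003622 E, -0.003497 N).
Azimuth = atan2(E, N) = atan2(-0.003622, -0.003497) = 226.0° ≈ 226°.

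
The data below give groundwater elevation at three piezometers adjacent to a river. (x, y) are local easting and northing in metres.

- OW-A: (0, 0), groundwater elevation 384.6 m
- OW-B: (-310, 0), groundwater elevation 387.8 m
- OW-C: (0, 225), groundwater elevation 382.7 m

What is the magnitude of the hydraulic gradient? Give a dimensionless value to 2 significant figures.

0.013

∂h/∂x = (387.8 − 384.6) / (-310 − 0) = -0.01032
∂h/∂y = (382.7 − 384.6) / (225 − 0) = -0.008444
|∇h| = √(-0.01032² + -0.008444²) = 0.01333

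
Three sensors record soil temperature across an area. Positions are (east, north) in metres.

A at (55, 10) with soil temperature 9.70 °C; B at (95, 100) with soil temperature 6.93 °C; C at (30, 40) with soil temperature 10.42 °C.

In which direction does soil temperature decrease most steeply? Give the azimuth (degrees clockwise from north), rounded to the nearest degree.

Taking A as reference: B−A = (40, 90, -2.77); C−A = (-25, 30, +0.72).
Determinant of the coordinate differences = 40·30 − (-25)·90 = 3450.
∂T/∂x = [(-2.77)·30 − (+0.72)·90] / 3450 = -0.04287
∂T/∂y = [40·(+0.72) − (-25)·(-2.77)] / 3450 = -0.01172
Steepest decrease is along −∇f: components (+0.04287 E, +0.01172 N).
Azimuth = atan2(+0.04287, +0.01172) = 74.7° ≈ 075°.

075°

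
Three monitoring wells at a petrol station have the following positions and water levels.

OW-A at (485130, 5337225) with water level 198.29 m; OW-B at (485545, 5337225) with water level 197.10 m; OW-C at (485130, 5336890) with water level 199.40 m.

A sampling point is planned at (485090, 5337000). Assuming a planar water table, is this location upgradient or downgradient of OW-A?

upgradient

∂h/∂x = (197.10 − 198.29) / (485545 − 485130) = -0.002867
∂h/∂y = (199.40 − 198.29) / (5336890 − 5337225) = -0.003313
Head at (485090, 5337000) = 198.29 + (-0.002867)·(-40) + (-0.003313)·(-225) = 199.15 m.
That is higher than the 198.29 m at OW-A, so the point is upgradient.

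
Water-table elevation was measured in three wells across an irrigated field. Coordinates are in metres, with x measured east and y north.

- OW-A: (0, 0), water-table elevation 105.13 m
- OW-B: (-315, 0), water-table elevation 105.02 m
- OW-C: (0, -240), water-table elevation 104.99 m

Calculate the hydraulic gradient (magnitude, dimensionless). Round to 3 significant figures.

∂h/∂x = (105.02 − 105.13) / (-315 − 0) = +0.0003492
∂h/∂y = (104.99 − 105.13) / (-240 − 0) = +0.0005833
|∇h| = √(0.0003492² + 0.0005833²) = 0.0006798

0.000680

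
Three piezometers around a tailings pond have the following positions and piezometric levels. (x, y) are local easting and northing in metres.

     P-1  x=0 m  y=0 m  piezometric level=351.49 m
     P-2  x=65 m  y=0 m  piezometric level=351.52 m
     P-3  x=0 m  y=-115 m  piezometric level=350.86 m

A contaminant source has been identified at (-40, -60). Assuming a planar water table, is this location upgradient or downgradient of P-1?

∂h/∂x = (351.52 − 351.49) / (65 − 0) = +0.0004615
∂h/∂y = (350.86 − 351.49) / (-115 − 0) = +0.005478
Head at (-40, -60) = 351.49 + (+0.0004615)·(-40) + (+0.005478)·(-60) = 351.14 m.
That is lower than the 351.49 m at P-1, so the point is downgradient.

downgradient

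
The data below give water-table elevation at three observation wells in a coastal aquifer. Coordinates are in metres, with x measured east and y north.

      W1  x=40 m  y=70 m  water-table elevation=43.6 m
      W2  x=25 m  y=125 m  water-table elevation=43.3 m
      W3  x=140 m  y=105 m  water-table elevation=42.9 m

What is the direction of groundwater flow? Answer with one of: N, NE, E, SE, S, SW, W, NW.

Differences from W1: to W2 (Δx, Δy, Δh) = (-15, 55, -0.3); to W3 = (100, 35, -0.7).
Determinant of the coordinate differences = (-15)·35 − 100·55 = -6025.
∂h/∂x = [(-0.3)·35 − (-0.7)·55] / -6025 = -0.004647
∂h/∂y = [(-15)·(-0.7) − 100·(-0.3)] / -6025 = -0.006722
Flow = −∇h = (+0.004647 east, +0.006722 north), which points northeast.

NE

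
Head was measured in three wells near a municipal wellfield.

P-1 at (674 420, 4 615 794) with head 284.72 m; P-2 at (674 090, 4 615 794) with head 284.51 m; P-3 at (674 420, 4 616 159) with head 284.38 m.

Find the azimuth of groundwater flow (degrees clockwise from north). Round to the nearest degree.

∂h/∂x = (284.51 − 284.72) / (674090 − 674420) = +0.0006364
∂h/∂y = (284.38 − 284.72) / (4616159 − 4615794) = -0.0009315
Flow direction (−∇h) has components (-0.0006364 E, +0.0009315 N).
Azimuth = atan2(E, N) = atan2(-0.0006364, +0.0009315) = 325.7° ≈ 326°.

326°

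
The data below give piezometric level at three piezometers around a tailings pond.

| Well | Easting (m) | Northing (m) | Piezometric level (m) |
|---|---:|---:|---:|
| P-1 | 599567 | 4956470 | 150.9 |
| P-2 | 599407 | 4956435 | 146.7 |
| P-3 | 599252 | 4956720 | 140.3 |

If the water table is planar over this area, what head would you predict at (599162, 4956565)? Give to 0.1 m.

Three-point gradient (reference P-1): Δ to P-2 = (-160, -35, -4.2), Δ to P-3 = (-315, 250, -10.6).
∂h/∂x = +0.02785, ∂h/∂y = -0.007310 (det = -51025).
h(599162, 4956565) = 150.9 + (+0.02785)·(-405) + (-0.007310)·(95) = 150.9 -11.279 -0.694 = 138.927 m.

138.9 m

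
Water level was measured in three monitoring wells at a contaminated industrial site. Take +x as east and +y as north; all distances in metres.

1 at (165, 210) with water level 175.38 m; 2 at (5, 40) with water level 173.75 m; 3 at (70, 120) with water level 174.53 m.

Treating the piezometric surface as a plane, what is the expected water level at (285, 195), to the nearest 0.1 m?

175.1 m

Taking 1 as reference: 2−1 = (-160, -170, -1.63); 3−1 = (-95, -90, -0.85).
Determinant of the coordinate differences = (-160)·(-90) − (-95)·(-170) = -1750.
∂h/∂x = [(-1.63)·(-90) − (-0.85)·(-170)] / -1750 = -0.001257
∂h/∂y = [(-160)·(-0.85) − (-95)·(-1.63)] / -1750 = +0.01077
h(285, 195) = 175.38 + (-0.001257)·(120) + (+0.01077)·(-15) = 175.38 -0.151 -0.162 = 175.068 m.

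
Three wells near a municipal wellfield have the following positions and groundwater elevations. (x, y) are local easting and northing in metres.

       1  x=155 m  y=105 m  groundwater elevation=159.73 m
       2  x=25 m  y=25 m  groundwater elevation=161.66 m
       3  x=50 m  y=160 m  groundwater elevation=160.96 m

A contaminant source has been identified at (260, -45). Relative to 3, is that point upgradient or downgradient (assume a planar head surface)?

downgradient

Differences from 1: to 2 (Δx, Δy, Δh) = (-130, -80, +1.93); to 3 = (-105, 55, +1.23).
Determinant of the coordinate differences = (-130)·55 − (-105)·(-80) = -15550.
∂h/∂x = [(+1.93)·55 − (+1.23)·(-80)] / -15550 = -0.01315
∂h/∂y = [(-130)·(+1.23) − (-105)·(+1.93)] / -15550 = -0.002749
Head at (260, -45) = 159.73 + (-0.01315)·(105) + (-0.002749)·(-150) = 158.76 m.
That is lower than the 160.96 m at 3, so the point is downgradient.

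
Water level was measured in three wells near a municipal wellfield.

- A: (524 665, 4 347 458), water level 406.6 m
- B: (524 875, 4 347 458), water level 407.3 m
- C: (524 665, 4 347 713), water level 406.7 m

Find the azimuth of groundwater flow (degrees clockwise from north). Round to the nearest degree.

263°

∂h/∂x = (407.3 − 406.6) / (524875 − 524665) = +0.003333
∂h/∂y = (406.7 − 406.6) / (4347713 − 4347458) = +0.0003922
Flow direction (−∇h) has components (-0.003333 E, -0.0003922 N).
Azimuth = atan2(E, N) = atan2(-0.003333, -0.0003922) = 263.3° ≈ 263°.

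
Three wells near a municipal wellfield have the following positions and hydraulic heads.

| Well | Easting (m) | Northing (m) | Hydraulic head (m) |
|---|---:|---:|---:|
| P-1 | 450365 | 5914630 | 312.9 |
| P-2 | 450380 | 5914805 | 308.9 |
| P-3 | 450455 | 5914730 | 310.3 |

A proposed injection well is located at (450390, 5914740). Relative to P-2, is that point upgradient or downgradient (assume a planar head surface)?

Differences from P-1: to P-2 (Δx, Δy, Δh) = (15, 175, -4.0); to P-3 = (90, 100, -2.6).
Solve a·Δx + b·Δy = Δh: det = 15·100 − 90·175 = -14250.
∂h/∂x = [(-4.0)·100 − (-2.6)·175] / -14250 = -0.003860
∂h/∂y = [15·(-2.6) − 90·(-4.0)] / -14250 = -0.02253
Head at (450390, 5914740) = 312.9 + (-0.003860)·(25) + (-0.02253)·(110) = 310.33 m.
That is higher than the 308.9 m at P-2, so the point is upgradient.

upgradient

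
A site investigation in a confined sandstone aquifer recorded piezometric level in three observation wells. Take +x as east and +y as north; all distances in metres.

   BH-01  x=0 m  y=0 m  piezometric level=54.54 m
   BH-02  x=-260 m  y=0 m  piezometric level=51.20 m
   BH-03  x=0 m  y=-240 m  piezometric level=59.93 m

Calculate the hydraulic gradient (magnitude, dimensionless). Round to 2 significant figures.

0.026

∂h/∂x = (51.20 − 54.54) / (-260 − 0) = +0.01285
∂h/∂y = (59.93 − 54.54) / (-240 − 0) = -0.02246
|∇h| = √(0.01285² + -0.02246²) = 0.02588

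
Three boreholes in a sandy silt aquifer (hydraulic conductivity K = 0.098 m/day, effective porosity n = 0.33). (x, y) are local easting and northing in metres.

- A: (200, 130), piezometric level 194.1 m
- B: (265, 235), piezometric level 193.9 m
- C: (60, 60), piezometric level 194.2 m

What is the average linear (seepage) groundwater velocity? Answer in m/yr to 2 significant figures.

0.23 m/yr

With h = a·x + b·y + c and A as origin, the differences give:
  65·a + 105·b = -0.2
  (-140)·a + (-70)·b = +0.1
Eliminate b (×(-70) and ×105, subtract): 10150·a = 3.50 → a = ∂h/∂x = +0.0003448
Back-substitute: b = ∂h/∂y = -0.002118.
|∇h| = √(0.0003448² + -0.002118²) = 0.002146
Seepage velocity v = K·i/n = 0.098 × 0.002146 / 0.33 = 0.0006373 m/day = 0.2328 m/yr.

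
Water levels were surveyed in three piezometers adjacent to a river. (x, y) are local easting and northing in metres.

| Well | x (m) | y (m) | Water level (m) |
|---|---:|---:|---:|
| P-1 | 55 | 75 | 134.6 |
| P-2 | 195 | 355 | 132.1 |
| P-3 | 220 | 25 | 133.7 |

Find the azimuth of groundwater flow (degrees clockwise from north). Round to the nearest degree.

053°

With h = a·x + b·y + c and P-1 as origin, the differences give:
  140·a + 280·b = -2.5
  165·a + (-50)·b = -0.9
Eliminate b (×(-50) and ×280, subtract): -53200·a = 377.00 → a = ∂h/∂x = -0.007086
Back-substitute: b = ∂h/∂y = -0.005385.
Flow direction (−∇h) has components (+0.007086 E, +0.005385 N).
Azimuth = atan2(E, N) = atan2(+0.007086, +0.005385) = 52.8° ≈ 053°.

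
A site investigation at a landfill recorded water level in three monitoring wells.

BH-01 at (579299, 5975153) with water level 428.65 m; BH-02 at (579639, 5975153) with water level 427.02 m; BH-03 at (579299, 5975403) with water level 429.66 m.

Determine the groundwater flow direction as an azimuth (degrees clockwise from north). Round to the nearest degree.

∂h/∂x = (427.02 − 428.65) / (579639 − 579299) = -0.004794
∂h/∂y = (429.66 − 428.65) / (5975403 − 5975153) = +0.004040
Flow direction (−∇h) has components (+0.004794 E, -0.004040 N).
Azimuth = atan2(E, N) = atan2(+0.004794, -0.004040) = 130.1° ≈ 130°.

130°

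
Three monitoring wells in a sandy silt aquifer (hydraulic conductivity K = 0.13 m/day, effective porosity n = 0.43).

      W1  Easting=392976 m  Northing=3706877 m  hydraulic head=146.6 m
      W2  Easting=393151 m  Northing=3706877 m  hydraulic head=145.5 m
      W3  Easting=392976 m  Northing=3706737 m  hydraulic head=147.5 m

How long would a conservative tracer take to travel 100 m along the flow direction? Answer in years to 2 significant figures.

100 years

∂h/∂x = (145.5 − 146.6) / (393151 − 392976) = -0.006286
∂h/∂y = (147.5 − 146.6) / (3706737 − 3706877) = -0.006429
|∇h| = √(-0.006286² + -0.006429²) = 0.008991
Seepage velocity v = K·i/n = 0.13 × 0.008991 / 0.43 = 0.002718 m/day.
t = 100 / 0.002718 = 3.679e+04 days = 101 years.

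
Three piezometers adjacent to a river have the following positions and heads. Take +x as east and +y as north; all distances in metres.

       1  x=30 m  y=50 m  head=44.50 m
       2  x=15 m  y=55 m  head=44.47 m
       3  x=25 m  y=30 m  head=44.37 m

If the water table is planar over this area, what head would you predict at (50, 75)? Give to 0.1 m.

44.7 m

Differences from 1: to 2 (Δx, Δy, Δh) = (-15, 5, -0.03); to 3 = (-5, -20, -0.13).
Determinant of the coordinate differences = (-15)·(-20) − (-5)·5 = 325.
∂h/∂x = [(-0.03)·(-20) − (-0.13)·5] / 325 = +0.003846
∂h/∂y = [(-15)·(-0.13) − (-5)·(-0.03)] / 325 = +0.005538
h(50, 75) = 44.50 + (+0.003846)·(20) + (+0.005538)·(25) = 44.50 +0.077 +0.138 = 44.715 m.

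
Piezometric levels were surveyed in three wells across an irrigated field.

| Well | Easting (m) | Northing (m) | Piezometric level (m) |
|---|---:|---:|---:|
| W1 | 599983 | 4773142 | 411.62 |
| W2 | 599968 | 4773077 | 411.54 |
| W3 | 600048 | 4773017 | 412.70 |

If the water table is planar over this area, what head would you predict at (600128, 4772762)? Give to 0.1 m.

414.2 m

Taking W1 as reference: W2−W1 = (-15, -65, -0.08); W3−W1 = (65, -125, +1.08).
Solve a·Δx + b·Δy = Δh: det = (-15)·(-125) − 65·(-65) = 6100.
∂h/∂x = [(-0.08)·(-125) − (+1.08)·(-65)] / 6100 = +0.01315
∂h/∂y = [(-15)·(+1.08) − 65·(-0.08)] / 6100 = -0.001803
h(600128, 4772762) = 411.62 + (+0.01315)·(145) + (-0.001803)·(-380) = 411.62 +1.906 +0.685 = 414.212 m.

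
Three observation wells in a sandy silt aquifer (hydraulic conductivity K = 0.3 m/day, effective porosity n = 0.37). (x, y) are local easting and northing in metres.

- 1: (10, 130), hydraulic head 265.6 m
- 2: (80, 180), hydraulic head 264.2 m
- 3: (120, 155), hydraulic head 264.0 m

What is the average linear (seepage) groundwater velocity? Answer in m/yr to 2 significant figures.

With h = a·x + b·y + c and 1 as origin, the differences give:
  70·a + 50·b = -1.4
  110·a + 25·b = -1.6
Eliminate b (×25 and ×50, subtract): -3750·a = 45.00 → a = ∂h/∂x = -0.01200
Back-substitute: b = ∂h/∂y = -0.01120.
|∇h| = √(-0.01200² + -0.01120²) = 0.01641
Seepage velocity v = K·i/n = 0.3 × 0.01641 / 0.37 = 0.01331 m/day = 4.861 m/yr.

4.9 m/yr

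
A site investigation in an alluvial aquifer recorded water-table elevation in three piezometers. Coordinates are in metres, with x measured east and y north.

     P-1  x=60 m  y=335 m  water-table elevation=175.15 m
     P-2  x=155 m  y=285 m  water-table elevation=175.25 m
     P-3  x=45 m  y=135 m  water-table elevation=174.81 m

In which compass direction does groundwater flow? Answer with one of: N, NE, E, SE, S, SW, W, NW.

SW

With h = a·x + b·y + c and P-1 as origin, the differences give:
  95·a + (-50)·b = +0.10
  (-15)·a + (-200)·b = -0.34
Eliminate b (×(-200) and ×(-50), subtract): -19750·a = -37.000 → a = ∂h/∂x = +0.001873
Back-substitute: b = ∂h/∂y = +0.001559.
Flow = −∇h = (-0.001873 east, -0.001559 north), which points southwest.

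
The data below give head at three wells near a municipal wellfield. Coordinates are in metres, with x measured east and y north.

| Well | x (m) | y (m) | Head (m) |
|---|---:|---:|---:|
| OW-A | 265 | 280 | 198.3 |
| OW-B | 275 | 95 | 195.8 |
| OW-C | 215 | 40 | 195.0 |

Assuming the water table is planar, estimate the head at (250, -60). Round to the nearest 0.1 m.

With h = a·x + b·y + c and OW-A as origin, the differences give:
  10·a + (-185)·b = -2.5
  (-50)·a + (-240)·b = -3.3
Eliminate b (×(-240) and ×(-185), subtract): -11650·a = -10.50 → a = ∂h/∂x = +0.0009013
Back-substitute: b = ∂h/∂y = +0.01356.
h(250, -60) = 198.3 + (+0.0009013)·(-15) + (+0.01356)·(-340) = 198.3 -0.014 -4.611 = 193.675 m.

193.7 m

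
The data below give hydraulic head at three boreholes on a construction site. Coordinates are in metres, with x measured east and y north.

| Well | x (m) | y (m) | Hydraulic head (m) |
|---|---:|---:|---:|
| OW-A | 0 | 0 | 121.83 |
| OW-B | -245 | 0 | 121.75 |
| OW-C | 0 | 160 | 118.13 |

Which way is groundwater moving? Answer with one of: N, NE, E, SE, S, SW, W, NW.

N

∂h/∂x = (121.75 − 121.83) / (-245 − 0) = +0.0003265
∂h/∂y = (118.13 − 121.83) / (160 − 0) = -0.02313
Flow = −∇h = (-0.0003265 east, +0.02313 north), which points north.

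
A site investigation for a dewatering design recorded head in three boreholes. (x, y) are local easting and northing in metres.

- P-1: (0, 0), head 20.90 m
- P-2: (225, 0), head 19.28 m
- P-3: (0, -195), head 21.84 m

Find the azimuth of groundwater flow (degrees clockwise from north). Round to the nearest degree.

∂h/∂x = (19.28 − 20.90) / (225 − 0) = -0.007200
∂h/∂y = (21.84 − 20.90) / (-195 − 0) = -0.004821
Flow direction (−∇h) has components (+0.007200 E, +0.004821 N).
Azimuth = atan2(E, N) = atan2(+0.007200, +0.004821) = 56.2° ≈ 056°.

056°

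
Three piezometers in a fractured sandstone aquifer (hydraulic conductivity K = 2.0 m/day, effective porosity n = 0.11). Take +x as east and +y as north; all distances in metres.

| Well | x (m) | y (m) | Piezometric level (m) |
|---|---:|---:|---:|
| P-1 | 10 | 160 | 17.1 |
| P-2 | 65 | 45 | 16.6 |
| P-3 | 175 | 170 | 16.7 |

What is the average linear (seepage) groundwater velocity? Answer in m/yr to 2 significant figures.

Differences from P-1: to P-2 (Δx, Δy, Δh) = (55, -115, -0.5); to P-3 = (165, 10, -0.4).
Solve a·Δx + b·Δy = Δh: det = 55·10 − 165·(-115) = 19525.
∂h/∂x = [(-0.5)·10 − (-0.4)·(-115)] / 19525 = -0.002612
∂h/∂y = [55·(-0.4) − 165·(-0.5)] / 19525 = +0.003099
|∇h| = √(-0.002612² + 0.003099²) = 0.004053
Seepage velocity v = K·i/n = 2.0 × 0.004053 / 0.11 = 0.07369 m/day = 26.92 m/yr.

27 m/yr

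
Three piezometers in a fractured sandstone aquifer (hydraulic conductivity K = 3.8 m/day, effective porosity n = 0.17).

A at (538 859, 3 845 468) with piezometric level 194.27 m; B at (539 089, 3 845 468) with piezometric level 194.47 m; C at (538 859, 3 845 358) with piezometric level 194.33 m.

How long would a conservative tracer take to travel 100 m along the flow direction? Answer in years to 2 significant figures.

∂h/∂x = (194.47 − 194.27) / (539089 − 538859) = +0.0008696
∂h/∂y = (194.33 − 194.27) / (3845358 − 3845468) = -0.0005455
|∇h| = √(0.0008696² + -0.0005455²) = 0.001027
Seepage velocity v = K·i/n = 3.8 × 0.001027 / 0.17 = 0.02296 m/day.
t = 100 / 0.02296 = 4355 days = 11.9 years.

12 years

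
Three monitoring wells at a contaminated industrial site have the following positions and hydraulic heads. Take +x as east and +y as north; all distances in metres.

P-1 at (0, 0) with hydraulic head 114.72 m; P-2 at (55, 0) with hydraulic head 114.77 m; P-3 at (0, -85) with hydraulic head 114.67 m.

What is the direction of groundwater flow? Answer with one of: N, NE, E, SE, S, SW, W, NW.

∂h/∂x = (114.77 − 114.72) / (55 − 0) = +0.0009091
∂h/∂y = (114.67 − 114.72) / (-85 − 0) = +0.0005882
Flow = −∇h = (-0.0009091 east, -0.0005882 north), which points southwest.

SW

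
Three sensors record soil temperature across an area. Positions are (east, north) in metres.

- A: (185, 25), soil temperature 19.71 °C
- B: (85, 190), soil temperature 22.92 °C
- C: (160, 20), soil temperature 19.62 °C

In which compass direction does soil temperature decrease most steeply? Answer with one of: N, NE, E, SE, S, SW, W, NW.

S

Differences from A: to B (Δx, Δy, Δh) = (-100, 165, +3.21); to C = (-25, -5, -0.09).
Solve a·Δx + b·Δy = ΔT: det = (-100)·(-5) − (-25)·165 = 4625.
∂T/∂x = [(+3.21)·(-5) − (-0.09)·165] / 4625 = -0.0002595
∂T/∂y = [(-100)·(-0.09) − (-25)·(+3.21)] / 4625 = +0.01930
Steepest decrease is along −∇f = (+0.0002595 E, -0.01930 N) → south.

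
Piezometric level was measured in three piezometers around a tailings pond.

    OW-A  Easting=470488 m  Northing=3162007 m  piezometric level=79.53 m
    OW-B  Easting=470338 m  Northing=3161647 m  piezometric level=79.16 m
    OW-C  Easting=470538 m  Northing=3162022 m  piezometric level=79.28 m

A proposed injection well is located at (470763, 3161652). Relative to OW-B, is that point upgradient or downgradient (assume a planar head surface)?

downgradient

With h = a·x + b·y + c and OW-A as origin, the differences give:
  (-150)·a + (-360)·b = -0.37
  50·a + 15·b = -0.25
Eliminate b (×15 and ×(-360), subtract): 15750·a = -95.550 → a = ∂h/∂x = -0.006067
Back-substitute: b = ∂h/∂y = +0.003556.
Head at (470763, 3161652) = 79.53 + (-0.006067)·(275) + (+0.003556)·(-355) = 76.60 m.
That is lower than the 79.16 m at OW-B, so the point is downgradient.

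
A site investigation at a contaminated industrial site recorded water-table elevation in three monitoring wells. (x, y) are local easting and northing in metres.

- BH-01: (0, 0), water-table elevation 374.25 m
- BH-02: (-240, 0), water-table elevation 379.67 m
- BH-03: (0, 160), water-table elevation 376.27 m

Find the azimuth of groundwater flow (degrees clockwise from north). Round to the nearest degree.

119°

∂h/∂x = (379.67 − 374.25) / (-240 − 0) = -0.02258
∂h/∂y = (376.27 − 374.25) / (160 − 0) = +0.01262
Flow direction (−∇h) has components (+0.02258 E, -0.01262 N).
Azimuth = atan2(E, N) = atan2(+0.02258, -0.01262) = 119.2° ≈ 119°.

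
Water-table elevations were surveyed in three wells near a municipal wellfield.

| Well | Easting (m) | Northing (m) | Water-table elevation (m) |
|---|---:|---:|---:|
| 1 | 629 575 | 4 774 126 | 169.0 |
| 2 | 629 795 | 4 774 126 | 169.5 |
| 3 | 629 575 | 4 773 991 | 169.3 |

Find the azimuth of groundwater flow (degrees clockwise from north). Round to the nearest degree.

314°

∂h/∂x = (169.5 − 169.0) / (629795 − 629575) = +0.002273
∂h/∂y = (169.3 − 169.0) / (4773991 − 4774126) = -0.002222
Flow direction (−∇h) has components (-0.002273 E, +0.002222 N).
Azimuth = atan2(E, N) = atan2(-0.002273, +0.002222) = 314.4° ≈ 314°.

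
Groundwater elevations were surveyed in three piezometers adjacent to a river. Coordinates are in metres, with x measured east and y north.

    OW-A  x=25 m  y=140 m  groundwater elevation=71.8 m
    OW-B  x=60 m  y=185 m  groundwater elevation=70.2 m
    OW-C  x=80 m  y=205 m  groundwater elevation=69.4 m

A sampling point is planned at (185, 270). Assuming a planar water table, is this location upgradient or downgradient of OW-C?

Three-point gradient (reference OW-A): Δ to OW-B = (35, 45, -1.6), Δ to OW-C = (55, 65, -2.4).
∂h/∂x = -0.02000, ∂h/∂y = -0.02000 (det = -200).
Head at (185, 270) = 71.8 + (-0.02000)·(160) + (-0.02000)·(130) = 66.00 m.
That is lower than the 69.4 m at OW-C, so the point is downgradient.

downgradient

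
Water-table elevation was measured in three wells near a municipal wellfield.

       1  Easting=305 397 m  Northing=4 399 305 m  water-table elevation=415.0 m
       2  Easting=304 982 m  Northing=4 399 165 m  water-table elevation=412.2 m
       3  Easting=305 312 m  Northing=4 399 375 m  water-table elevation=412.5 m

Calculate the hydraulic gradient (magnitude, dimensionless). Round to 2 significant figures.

Taking 1 as reference: 2−1 = (-415, -140, -2.8); 3−1 = (-85, 70, -2.5).
Determinant of the coordinate differences = (-415)·70 − (-85)·(-140) = -40950.
∂h/∂x = [(-2.8)·70 − (-2.5)·(-140)] / -40950 = +0.01333
∂h/∂y = [(-415)·(-2.5) − (-85)·(-2.8)] / -40950 = -0.01952
|∇h| = √(0.01333² + -0.01952²) = 0.02364

0.024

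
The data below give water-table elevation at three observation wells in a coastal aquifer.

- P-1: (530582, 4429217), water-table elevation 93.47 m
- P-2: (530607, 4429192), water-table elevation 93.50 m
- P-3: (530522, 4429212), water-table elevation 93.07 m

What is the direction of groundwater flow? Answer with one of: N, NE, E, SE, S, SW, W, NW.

SW

With h = a·x + b·y + c and P-1 as origin, the differences give:
  25·a + (-25)·b = +0.03
  (-60)·a + (-5)·b = -0.40
Eliminate b (×(-5) and ×(-25), subtract): -1625·a = -10.150 → a = ∂h/∂x = +0.006246
Back-substitute: b = ∂h/∂y = +0.005046.
Flow = −∇h = (-0.006246 east, -0.005046 north), which points southwest.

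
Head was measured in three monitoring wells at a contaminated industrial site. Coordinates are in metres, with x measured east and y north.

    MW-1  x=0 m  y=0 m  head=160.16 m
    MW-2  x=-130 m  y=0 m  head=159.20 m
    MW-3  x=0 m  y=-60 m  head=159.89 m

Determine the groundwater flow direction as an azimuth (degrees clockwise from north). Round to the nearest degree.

∂h/∂x = (159.20 − 160.16) / (-130 − 0) = +0.007385
∂h/∂y = (159.89 − 160.16) / (-60 − 0) = +0.004500
Flow direction (−∇h) has components (-0.007385 E, -0.004500 N).
Azimuth = atan2(E, N) = atan2(-0.007385, -0.004500) = 238.6° ≈ 239°.

239°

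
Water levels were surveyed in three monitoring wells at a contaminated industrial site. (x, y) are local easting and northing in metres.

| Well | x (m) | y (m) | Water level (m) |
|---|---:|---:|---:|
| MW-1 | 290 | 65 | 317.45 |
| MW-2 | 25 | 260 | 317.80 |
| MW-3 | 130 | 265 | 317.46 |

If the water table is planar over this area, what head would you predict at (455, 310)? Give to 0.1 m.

Differences from MW-1: to MW-2 (Δx, Δy, Δh) = (-265, 195, +0.35); to MW-3 = (-160, 200, +0.01).
Solve a·Δx + b·Δy = Δh: det = (-265)·200 − (-160)·195 = -21800.
∂h/∂x = [(+0.35)·200 − (+0.01)·195] / -21800 = -0.003122
∂h/∂y = [(-265)·(+0.01) − (-160)·(+0.35)] / -21800 = -0.002447
h(455, 310) = 317.45 + (-0.003122)·(165) + (-0.002447)·(245) = 317.45 -0.515 -0.600 = 316.335 m.

316.3 m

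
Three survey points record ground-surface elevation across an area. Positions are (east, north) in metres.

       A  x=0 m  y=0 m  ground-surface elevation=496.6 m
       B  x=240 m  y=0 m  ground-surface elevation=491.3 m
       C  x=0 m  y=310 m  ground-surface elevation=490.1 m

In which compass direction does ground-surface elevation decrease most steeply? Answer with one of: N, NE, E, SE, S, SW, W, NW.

∂z/∂x = (491.3 − 496.6) / (240 − 0) = -0.02208
∂z/∂y = (490.1 − 496.6) / (310 − 0) = -0.02097
Steepest decrease is along −∇f = (+0.02208 E, +0.02097 N) → northeast.

NE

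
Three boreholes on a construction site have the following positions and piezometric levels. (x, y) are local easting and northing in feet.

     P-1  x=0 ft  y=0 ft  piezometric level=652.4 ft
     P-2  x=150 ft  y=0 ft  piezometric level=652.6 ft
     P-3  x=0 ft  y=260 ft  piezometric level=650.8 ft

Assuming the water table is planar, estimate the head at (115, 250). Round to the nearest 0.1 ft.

∂h/∂x = (652.6 − 652.4) / (150 − 0) = +0.001333
∂h/∂y = (650.8 − 652.4) / (260 − 0) = -0.006154
h(115, 250) = 652.4 + (+0.001333)·(115) + (-0.006154)·(250) = 652.4 +0.153 -1.538 = 651.015 ft.

651.0 ft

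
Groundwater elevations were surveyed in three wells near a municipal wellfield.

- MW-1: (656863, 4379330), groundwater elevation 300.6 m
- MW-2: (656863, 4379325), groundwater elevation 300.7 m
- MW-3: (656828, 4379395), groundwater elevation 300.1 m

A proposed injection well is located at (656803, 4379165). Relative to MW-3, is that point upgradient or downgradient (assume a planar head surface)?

With h = a·x + b·y + c and MW-1 as origin, the differences give:
  0·a + (-5)·b = +0.1
  (-35)·a + 65·b = -0.5
Eliminate b (×65 and ×(-5), subtract): -175·a = 4.00 → a = ∂h/∂x = -0.02286
Back-substitute: b = ∂h/∂y = -0.02000.
Head at (656803, 4379165) = 300.6 + (-0.02286)·(-60) + (-0.02000)·(-165) = 305.27 m.
That is higher than the 300.1 m at MW-3, so the point is upgradient.

upgradient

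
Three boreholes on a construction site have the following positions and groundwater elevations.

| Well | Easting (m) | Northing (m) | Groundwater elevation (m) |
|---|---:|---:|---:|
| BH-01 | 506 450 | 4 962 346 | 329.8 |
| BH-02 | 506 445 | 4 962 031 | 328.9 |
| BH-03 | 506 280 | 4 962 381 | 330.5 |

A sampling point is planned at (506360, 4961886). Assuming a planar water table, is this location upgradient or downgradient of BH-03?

downgradient

With h = a·x + b·y + c and BH-01 as origin, the differences give:
  (-5)·a + (-315)·b = -0.9
  (-170)·a + 35·b = +0.7
Eliminate b (×35 and ×(-315), subtract): -53725·a = 189.00 → a = ∂h/∂x = -0.003518
Back-substitute: b = ∂h/∂y = +0.002913.
Head at (506360, 4961886) = 329.8 + (-0.003518)·(-90) + (+0.002913)·(-460) = 328.78 m.
That is lower than the 330.5 m at BH-03, so the point is downgradient.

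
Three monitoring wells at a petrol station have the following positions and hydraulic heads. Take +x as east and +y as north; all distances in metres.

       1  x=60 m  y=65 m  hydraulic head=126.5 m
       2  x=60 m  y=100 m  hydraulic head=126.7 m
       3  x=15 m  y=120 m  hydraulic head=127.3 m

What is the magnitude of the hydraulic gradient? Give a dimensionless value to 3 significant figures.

0.0122

Differences from 1: to 2 (Δx, Δy, Δh) = (0, 35, +0.2); to 3 = (-45, 55, +0.8).
Determinant of the coordinate differences = 0·55 − (-45)·35 = 1575.
∂h/∂x = [(+0.2)·55 − (+0.8)·35] / 1575 = -0.01079
∂h/∂y = [0·(+0.8) − (-45)·(+0.2)] / 1575 = +0.005714
|∇h| = √(-0.01079² + 0.005714²) = 0.01221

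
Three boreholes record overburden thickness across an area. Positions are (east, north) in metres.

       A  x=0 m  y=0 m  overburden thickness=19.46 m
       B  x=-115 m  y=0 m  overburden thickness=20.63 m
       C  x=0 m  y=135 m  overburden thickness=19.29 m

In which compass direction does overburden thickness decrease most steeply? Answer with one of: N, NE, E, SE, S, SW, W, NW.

∂d/∂x = (20.63 − 19.46) / (-115 − 0) = -0.01017
∂d/∂y = (19.29 − 19.46) / (135 − 0) = -0.001259
Steepest decrease is along −∇f = (+0.01017 E, +0.001259 N) → east.

E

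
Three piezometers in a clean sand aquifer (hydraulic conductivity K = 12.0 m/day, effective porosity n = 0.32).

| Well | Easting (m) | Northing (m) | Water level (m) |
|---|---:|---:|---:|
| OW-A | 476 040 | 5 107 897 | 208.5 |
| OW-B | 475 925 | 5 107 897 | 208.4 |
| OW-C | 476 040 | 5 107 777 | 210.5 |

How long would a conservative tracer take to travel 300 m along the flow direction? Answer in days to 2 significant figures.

480 days

∂h/∂x = (208.4 − 208.5) / (475925 − 476040) = +0.0008696
∂h/∂y = (210.5 − 208.5) / (5107777 − 5107897) = -0.01667
|∇h| = √(0.0008696² + -0.01667²) = 0.01669
Seepage velocity v = K·i/n = 12.0 × 0.01669 / 0.32 = 0.6259 m/day.
t = 300 / 0.6259 = 479.3 days.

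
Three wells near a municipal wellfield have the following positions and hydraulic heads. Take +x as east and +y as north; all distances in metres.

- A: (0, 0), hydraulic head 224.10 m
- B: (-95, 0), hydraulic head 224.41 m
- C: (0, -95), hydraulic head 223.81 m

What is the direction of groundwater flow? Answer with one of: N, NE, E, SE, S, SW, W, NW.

SE

∂h/∂x = (224.41 − 224.10) / (-95 − 0) = -0.003263
∂h/∂y = (223.81 − 224.10) / (-95 − 0) = +0.003053
Flow = −∇h = (+0.003263 east, -0.003053 north), which points southeast.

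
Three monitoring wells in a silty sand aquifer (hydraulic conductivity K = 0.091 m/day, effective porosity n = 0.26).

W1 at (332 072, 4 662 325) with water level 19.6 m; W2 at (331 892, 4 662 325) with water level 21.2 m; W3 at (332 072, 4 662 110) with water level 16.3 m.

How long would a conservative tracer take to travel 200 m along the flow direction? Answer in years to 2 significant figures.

88 years

∂h/∂x = (21.2 − 19.6) / (331892 − 332072) = -0.008889
∂h/∂y = (16.3 − 19.6) / (4662110 − 4662325) = +0.01535
|∇h| = √(-0.008889² + 0.01535²) = 0.01774
Seepage velocity v = K·i/n = 0.091 × 0.01774 / 0.26 = 0.006209 m/day.
t = 200 / 0.006209 = 3.221e+04 days = 88.2 years.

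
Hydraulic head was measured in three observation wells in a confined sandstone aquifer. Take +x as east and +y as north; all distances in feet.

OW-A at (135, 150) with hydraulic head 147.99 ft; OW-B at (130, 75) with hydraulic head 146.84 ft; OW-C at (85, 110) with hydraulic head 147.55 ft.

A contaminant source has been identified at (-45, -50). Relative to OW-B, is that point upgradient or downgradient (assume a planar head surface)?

Differences from OW-A: to OW-B (Δx, Δy, Δh) = (-5, -75, -1.15); to OW-C = (-50, -40, -0.44).
Solve a·Δx + b·Δy = Δh: det = (-5)·(-40) − (-50)·(-75) = -3550.
∂h/∂x = [(-1.15)·(-40) − (-0.44)·(-75)] / -3550 = -0.003662
∂h/∂y = [(-5)·(-0.44) − (-50)·(-1.15)] / -3550 = +0.01558
Head at (-45, -50) = 147.99 + (-0.003662)·(-180) + (+0.01558)·(-200) = 145.53 ft.
That is lower than the 146.84 ft at OW-B, so the point is downgradient.

downgradient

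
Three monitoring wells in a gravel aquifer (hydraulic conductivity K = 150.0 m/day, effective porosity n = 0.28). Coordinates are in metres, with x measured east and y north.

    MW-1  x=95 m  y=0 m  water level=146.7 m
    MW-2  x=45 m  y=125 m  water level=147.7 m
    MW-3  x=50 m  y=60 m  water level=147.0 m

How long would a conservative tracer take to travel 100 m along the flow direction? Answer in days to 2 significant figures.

Taking MW-1 as reference: MW-2−MW-1 = (-50, 125, +1.0); MW-3−MW-1 = (-45, 60, +0.3).
Determinant of the coordinate differences = (-50)·60 − (-45)·125 = 2625.
∂h/∂x = [(+1.0)·60 − (+0.3)·125] / 2625 = +0.008571
∂h/∂y = [(-50)·(+0.3) − (-45)·(+1.0)] / 2625 = +0.01143
|∇h| = √(0.008571² + 0.01143²) = 0.01429
Seepage velocity v = K·i/n = 150.0 × 0.01429 / 0.28 = 7.655 m/day.
t = 100 / 7.655 = 13.06 days.

13 days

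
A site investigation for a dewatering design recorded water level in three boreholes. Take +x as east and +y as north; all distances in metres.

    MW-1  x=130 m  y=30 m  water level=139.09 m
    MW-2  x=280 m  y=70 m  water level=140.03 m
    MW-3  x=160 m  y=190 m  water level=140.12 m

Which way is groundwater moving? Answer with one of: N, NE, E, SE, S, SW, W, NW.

SW

With h = a·x + b·y + c and MW-1 as origin, the differences give:
  150·a + 40·b = +0.94
  30·a + 160·b = +1.03
Eliminate b (×160 and ×40, subtract): 22800·a = 109.200 → a = ∂h/∂x = +0.004789
Back-substitute: b = ∂h/∂y = +0.005539.
Flow = −∇h = (-0.004789 east, -0.005539 north), which points southwest.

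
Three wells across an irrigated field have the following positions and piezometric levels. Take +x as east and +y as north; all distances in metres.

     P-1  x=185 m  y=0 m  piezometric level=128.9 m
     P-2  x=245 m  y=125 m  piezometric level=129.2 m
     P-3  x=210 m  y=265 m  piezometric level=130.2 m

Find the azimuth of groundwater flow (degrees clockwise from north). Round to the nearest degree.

Differences from P-1: to P-2 (Δx, Δy, Δh) = (60, 125, +0.3); to P-3 = (25, 265, +1.3).
Determinant of the coordinate differences = 60·265 − 25·125 = 12775.
∂h/∂x = [(+0.3)·265 − (+1.3)·125] / 12775 = -0.006497
∂h/∂y = [60·(+1.3) − 25·(+0.3)] / 12775 = +0.005519
Flow direction (−∇h) has components (+0.006497 E, -0.005519 N).
Azimuth = atan2(E, N) = atan2(+0.006497, -0.005519) = 130.3° ≈ 130°.

130°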